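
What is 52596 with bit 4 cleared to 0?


52596 & ~(1 << 4) = 52580

52580


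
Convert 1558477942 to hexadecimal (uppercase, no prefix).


1558477942 = 5CE47C76 hex

5CE47C76


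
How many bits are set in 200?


0b11001000 has 3 set bits

3


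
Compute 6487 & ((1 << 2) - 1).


6487 & 3 = 3

3


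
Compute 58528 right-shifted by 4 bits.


0b1110010010100000 >> 4 = 0b111001001010 = 3658

3658


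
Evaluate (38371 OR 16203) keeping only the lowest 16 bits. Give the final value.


Step 1: 38371 | 16203 = 49131
Step 2: 49131 & 65535 = 49131

49131


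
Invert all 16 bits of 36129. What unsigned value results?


36129 ^ 65535 = 29406

29406


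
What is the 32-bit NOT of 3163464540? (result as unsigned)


~0b10111100100011101010001101011100 = 0b1000011011100010101110010100011 = 1131502755 (32-bit unsigned)

1131502755


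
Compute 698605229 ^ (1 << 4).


698605229 ^ (1 << 4) = 698605229 ^ 16 = 698605245

698605245


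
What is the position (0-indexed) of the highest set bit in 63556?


0b1111100001000100. Highest set bit at position 15

15


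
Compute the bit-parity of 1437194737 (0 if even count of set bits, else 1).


0b1010101101010011101100111110001 has 18 ones => parity 0

0


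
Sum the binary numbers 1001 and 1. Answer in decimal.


1001 + 1 = 1010 = 10

10


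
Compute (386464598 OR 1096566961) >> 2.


Step 1: 386464598 | 1096566961 = 1465711607
Step 2: 1465711607 >> 2 = 366427901

366427901


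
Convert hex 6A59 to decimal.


6A59 hex = 27225 decimal

27225


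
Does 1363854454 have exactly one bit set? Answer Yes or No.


0b1010001010010101100010001110110. Multiple bits set => No

No


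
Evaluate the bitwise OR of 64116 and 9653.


0b1111101001110100 | 0b10010110110101 = 0b1111111111110101 = 65525

65525


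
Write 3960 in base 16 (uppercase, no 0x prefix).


3960 = F78 hex

F78


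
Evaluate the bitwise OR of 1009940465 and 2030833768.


0b111100001100100111011111110001 | 0b1111001000011000001000001101000 = 0b1111101001111100111011111111001 = 2101245945

2101245945


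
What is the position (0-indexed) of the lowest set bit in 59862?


0b1110100111010110. Lowest set bit at position 1

1


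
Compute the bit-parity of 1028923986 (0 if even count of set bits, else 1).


0b111101010101000010001001010010 has 13 ones => parity 1

1


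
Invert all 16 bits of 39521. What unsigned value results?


39521 ^ 65535 = 26014

26014


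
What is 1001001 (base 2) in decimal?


1001001 in decimal = 73

73


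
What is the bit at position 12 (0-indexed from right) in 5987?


0b1011101100011, position 12 = 1

1


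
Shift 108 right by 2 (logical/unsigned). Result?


0b1101100 >> 2 = 0b11011 = 27

27


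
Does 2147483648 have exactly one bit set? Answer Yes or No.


0b10000000000000000000000000000000. Only one bit set => Yes

Yes


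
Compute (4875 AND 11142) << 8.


Step 1: 4875 & 11142 = 770
Step 2: 770 << 8 = 197120

197120


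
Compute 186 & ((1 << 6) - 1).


186 & 63 = 58

58


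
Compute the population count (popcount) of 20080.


0b100111001110000 has 7 set bits

7


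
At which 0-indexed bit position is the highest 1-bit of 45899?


0b1011001101001011. Highest set bit at position 15

15


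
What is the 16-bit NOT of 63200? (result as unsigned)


~0b1111011011100000 = 0b100100011111 = 2335 (16-bit unsigned)

2335


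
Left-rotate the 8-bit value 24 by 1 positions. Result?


Rotate 0b11000 left by 1 (8-bit) = 0b110000 = 48

48


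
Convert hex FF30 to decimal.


FF30 hex = 65328 decimal

65328


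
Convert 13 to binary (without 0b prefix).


13 = 1101 in binary

1101


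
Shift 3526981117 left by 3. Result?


0b11010010001110010111010111111101 << 3 = 0b11010010001110010111010111111101000 = 28215848936

28215848936


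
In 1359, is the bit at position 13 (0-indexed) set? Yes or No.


0b10101001111, bit 13 = 0. No

No


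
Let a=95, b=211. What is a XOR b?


95 ^ 211 = 140

140


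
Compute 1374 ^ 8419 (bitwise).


0b10101011110 ^ 0b10000011100011 = 0b10010110111101 = 9661

9661


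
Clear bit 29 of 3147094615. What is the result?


3147094615 & ~(1 << 29) = 2610223703

2610223703


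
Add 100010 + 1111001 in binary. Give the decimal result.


100010 + 1111001 = 10011011 = 155

155


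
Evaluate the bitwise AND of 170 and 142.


0b10101010 & 0b10001110 = 0b10001010 = 138

138


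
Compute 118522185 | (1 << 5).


118522185 | (1 << 5) = 118522185 | 32 = 118522217

118522217


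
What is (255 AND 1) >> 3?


Step 1: 255 & 1 = 1
Step 2: 1 >> 3 = 0

0


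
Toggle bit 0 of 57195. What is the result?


57195 ^ (1 << 0) = 57195 ^ 1 = 57194

57194


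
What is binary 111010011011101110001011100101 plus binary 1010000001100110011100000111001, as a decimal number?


111010011011101110001011100101 + 1010000001100110011100000111001 = 10001010101000100001101100011110 = 2325879582

2325879582


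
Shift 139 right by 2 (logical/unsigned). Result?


0b10001011 >> 2 = 0b100010 = 34

34


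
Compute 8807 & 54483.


0b10001001100111 & 0b1101010011010011 = 0b1000011 = 67

67


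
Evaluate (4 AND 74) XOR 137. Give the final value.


Step 1: 4 & 74 = 0
Step 2: 0 ^ 137 = 137

137


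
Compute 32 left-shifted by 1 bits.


0b100000 << 1 = 0b1000000 = 64

64


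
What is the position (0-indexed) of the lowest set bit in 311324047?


0b10010100011100110110110001111. Lowest set bit at position 0

0


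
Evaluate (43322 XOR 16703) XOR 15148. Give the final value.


Step 1: 43322 ^ 16703 = 59397
Step 2: 59397 ^ 15148 = 54057

54057


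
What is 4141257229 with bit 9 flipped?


4141257229 ^ (1 << 9) = 4141257229 ^ 512 = 4141256717

4141256717


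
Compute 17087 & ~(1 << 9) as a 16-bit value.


17087 & ~(1 << 9) = 16575

16575


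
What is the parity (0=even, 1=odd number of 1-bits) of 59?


0b111011 has 5 ones => parity 1

1


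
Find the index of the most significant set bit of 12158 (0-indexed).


0b10111101111110. Highest set bit at position 13

13


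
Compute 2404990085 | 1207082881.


0b10001111010110010011110010000101 | 0b1000111111100101001111110000001 = 0b11001111111110111011111110000101 = 3489382277

3489382277


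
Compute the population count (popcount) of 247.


0b11110111 has 7 set bits

7


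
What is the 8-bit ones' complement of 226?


226 ^ 255 = 29

29


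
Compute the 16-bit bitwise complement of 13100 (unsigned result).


~0b11001100101100 = 0b1100110011010011 = 52435 (16-bit unsigned)

52435


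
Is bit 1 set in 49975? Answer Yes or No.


0b1100001100110111, bit 1 = 1. Yes

Yes


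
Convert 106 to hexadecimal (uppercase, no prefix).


106 = 6A hex

6A


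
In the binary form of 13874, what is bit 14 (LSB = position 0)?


0b11011000110010, position 14 = 0

0


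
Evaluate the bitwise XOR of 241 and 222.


0b11110001 ^ 0b11011110 = 0b101111 = 47

47


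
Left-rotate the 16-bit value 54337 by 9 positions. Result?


Rotate 0b1101010001000001 left by 9 (16-bit) = 0b1000001110101000 = 33704

33704


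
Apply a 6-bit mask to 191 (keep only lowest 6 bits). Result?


191 & 63 = 63

63


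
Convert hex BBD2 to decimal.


BBD2 hex = 48082 decimal

48082


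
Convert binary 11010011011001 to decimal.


11010011011001 in decimal = 13529

13529


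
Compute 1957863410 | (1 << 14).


1957863410 | (1 << 14) = 1957863410 | 16384 = 1957879794

1957879794


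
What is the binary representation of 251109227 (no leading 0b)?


251109227 = 1110111101111001111101101011 in binary

1110111101111001111101101011


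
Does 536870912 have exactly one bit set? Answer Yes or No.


0b100000000000000000000000000000. Only one bit set => Yes

Yes


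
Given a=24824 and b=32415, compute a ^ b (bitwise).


24824 ^ 32415 = 7783

7783


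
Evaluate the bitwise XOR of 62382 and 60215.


0b1111001110101110 ^ 0b1110101100110111 = 0b1100010011001 = 6297

6297


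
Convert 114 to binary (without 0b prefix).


114 = 1110010 in binary

1110010


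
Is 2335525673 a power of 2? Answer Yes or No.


0b10001011001101010100101100101001. Multiple bits set => No

No


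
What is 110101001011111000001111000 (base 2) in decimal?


110101001011111000001111000 in decimal = 111538296

111538296


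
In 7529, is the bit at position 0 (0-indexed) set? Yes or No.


0b1110101101001, bit 0 = 1. Yes

Yes


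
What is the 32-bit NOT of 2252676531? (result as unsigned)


~0b10000110010001010001110110110011 = 0b1111001101110101110001001001100 = 2042290764 (32-bit unsigned)

2042290764


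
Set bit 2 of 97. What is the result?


97 | (1 << 2) = 97 | 4 = 101

101


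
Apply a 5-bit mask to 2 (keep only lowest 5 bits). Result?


2 & 31 = 2

2


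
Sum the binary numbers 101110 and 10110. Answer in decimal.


101110 + 10110 = 1000100 = 68

68


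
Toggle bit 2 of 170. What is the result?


170 ^ (1 << 2) = 170 ^ 4 = 174

174


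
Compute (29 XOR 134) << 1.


Step 1: 29 ^ 134 = 155
Step 2: 155 << 1 = 310

310


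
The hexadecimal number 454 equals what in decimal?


454 hex = 1108 decimal

1108


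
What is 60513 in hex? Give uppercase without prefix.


60513 = EC61 hex

EC61


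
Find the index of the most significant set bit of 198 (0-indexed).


0b11000110. Highest set bit at position 7

7


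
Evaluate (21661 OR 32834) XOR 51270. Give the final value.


Step 1: 21661 | 32834 = 54495
Step 2: 54495 ^ 51270 = 7321

7321


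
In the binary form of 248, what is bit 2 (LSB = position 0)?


0b11111000, position 2 = 0

0


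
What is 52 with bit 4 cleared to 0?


52 & ~(1 << 4) = 36

36


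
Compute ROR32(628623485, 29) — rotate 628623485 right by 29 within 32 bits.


Rotate 0b100101011110000000100001111101 right by 29 (32-bit) = 0b101011110000000100001111101001 = 734020585

734020585


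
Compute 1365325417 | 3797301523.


0b1010001011000010011011001101001 | 0b11100010010101100011100100010011 = 0b11110011011101110011111101111011 = 4084678523

4084678523


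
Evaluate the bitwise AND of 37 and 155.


0b100101 & 0b10011011 = 0b1 = 1

1


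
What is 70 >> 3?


0b1000110 >> 3 = 0b1000 = 8

8


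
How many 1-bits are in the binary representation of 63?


0b111111 has 6 set bits

6


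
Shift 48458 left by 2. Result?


0b1011110101001010 << 2 = 0b101111010100101000 = 193832

193832


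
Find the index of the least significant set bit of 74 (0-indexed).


0b1001010. Lowest set bit at position 1

1


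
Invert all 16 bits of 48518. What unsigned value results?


48518 ^ 65535 = 17017

17017


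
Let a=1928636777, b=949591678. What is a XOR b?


1928636777 ^ 949591678 = 1248671511

1248671511


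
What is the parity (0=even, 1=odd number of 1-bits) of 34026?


0b1000010011101010 has 7 ones => parity 1

1


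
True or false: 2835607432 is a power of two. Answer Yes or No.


0b10101001000000111110111110001000. Multiple bits set => No

No


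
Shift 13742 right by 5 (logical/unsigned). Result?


0b11010110101110 >> 5 = 0b110101101 = 429

429


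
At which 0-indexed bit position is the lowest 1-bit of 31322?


0b111101001011010. Lowest set bit at position 1

1


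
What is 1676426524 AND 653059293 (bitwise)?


0b1100011111011000011110100011100 & 0b100110111011001110010011011101 = 0b100010111011000010010000011100 = 585901084

585901084


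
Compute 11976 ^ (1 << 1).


11976 ^ (1 << 1) = 11976 ^ 2 = 11978

11978


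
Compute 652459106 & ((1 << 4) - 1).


652459106 & 15 = 2

2


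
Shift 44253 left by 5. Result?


0b1010110011011101 << 5 = 0b101011001101110100000 = 1416096

1416096


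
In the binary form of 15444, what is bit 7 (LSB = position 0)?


0b11110001010100, position 7 = 0

0


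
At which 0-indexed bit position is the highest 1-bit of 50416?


0b1100010011110000. Highest set bit at position 15

15


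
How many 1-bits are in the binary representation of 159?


0b10011111 has 6 set bits

6


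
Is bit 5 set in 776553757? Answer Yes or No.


0b101110010010010100010100011101, bit 5 = 0. No

No


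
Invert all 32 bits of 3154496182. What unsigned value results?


3154496182 ^ 4294967295 = 1140471113

1140471113


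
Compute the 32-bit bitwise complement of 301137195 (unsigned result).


~0b10001111100101111110100101011 = 0b11101110000011010000001011010100 = 3993830100 (32-bit unsigned)

3993830100


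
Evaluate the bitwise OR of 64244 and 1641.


0b1111101011110100 | 0b11001101001 = 0b1111111011111101 = 65277

65277


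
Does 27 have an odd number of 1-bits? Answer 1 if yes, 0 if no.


0b11011 has 4 ones => parity 0

0


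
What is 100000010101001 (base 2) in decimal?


100000010101001 in decimal = 16553

16553


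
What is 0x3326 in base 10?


3326 hex = 13094 decimal

13094


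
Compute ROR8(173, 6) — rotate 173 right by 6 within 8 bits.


Rotate 0b10101101 right by 6 (8-bit) = 0b10110110 = 182

182


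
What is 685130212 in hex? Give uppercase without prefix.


685130212 = 28D641E4 hex

28D641E4


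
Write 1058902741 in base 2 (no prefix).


1058902741 = 111111000111011001001011010101 in binary

111111000111011001001011010101


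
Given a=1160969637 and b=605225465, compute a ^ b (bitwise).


1160969637 ^ 605225465 = 1629617244

1629617244


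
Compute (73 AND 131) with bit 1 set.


Step 1: 73 & 131 = 1
Step 2: 1 | (1 << 1) = 1 | 2 = 3

3


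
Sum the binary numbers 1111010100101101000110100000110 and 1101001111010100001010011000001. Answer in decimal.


1111010100101101000110100000110 + 1101001111010100001010011000001 = 11100100100000001010000111000111 = 3833635271

3833635271


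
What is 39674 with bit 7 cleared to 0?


39674 & ~(1 << 7) = 39546

39546


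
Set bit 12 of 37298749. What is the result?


37298749 | (1 << 12) = 37298749 | 4096 = 37302845

37302845


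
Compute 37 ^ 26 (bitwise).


0b100101 ^ 0b11010 = 0b111111 = 63

63


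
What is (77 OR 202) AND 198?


Step 1: 77 | 202 = 207
Step 2: 207 & 198 = 198

198


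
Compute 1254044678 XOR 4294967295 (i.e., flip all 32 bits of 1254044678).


1254044678 ^ 4294967295 = 3040922617

3040922617


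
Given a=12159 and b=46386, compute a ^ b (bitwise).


12159 ^ 46386 = 39501

39501


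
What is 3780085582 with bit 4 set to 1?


3780085582 | (1 << 4) = 3780085582 | 16 = 3780085598

3780085598


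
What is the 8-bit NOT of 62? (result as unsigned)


~0b111110 = 0b11000001 = 193 (8-bit unsigned)

193


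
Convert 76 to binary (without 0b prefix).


76 = 1001100 in binary

1001100


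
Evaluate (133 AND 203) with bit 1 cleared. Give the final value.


Step 1: 133 & 203 = 129
Step 2: 129 & ~(1 << 1) = 129

129


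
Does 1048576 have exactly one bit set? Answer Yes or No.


0b100000000000000000000. Only one bit set => Yes

Yes


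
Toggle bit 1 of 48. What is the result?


48 ^ (1 << 1) = 48 ^ 2 = 50

50


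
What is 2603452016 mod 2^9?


2603452016 & 511 = 112

112


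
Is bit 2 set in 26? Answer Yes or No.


0b11010, bit 2 = 0. No

No


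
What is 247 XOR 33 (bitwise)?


0b11110111 ^ 0b100001 = 0b11010110 = 214

214


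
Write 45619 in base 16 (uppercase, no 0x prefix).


45619 = B233 hex

B233


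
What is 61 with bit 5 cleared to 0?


61 & ~(1 << 5) = 29

29


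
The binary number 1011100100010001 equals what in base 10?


1011100100010001 in decimal = 47377

47377


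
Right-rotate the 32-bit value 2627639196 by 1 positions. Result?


Rotate 0b10011100100111101001011110011100 right by 1 (32-bit) = 0b1001110010011110100101111001110 = 1313819598

1313819598


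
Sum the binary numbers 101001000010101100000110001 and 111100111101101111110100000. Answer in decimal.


101001000010101100000110001 + 111100111101101111110100000 = 1100110000000011011111010001 = 213923793

213923793


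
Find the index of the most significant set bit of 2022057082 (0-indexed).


0b1111000100001100010010001111010. Highest set bit at position 30

30


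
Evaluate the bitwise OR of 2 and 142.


0b10 | 0b10001110 = 0b10001110 = 142

142


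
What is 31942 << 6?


0b111110011000110 << 6 = 0b111110011000110000000 = 2044288

2044288


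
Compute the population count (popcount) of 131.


0b10000011 has 3 set bits

3


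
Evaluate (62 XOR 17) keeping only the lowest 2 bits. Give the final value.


Step 1: 62 ^ 17 = 47
Step 2: 47 & 3 = 3

3


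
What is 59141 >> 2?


0b1110011100000101 >> 2 = 0b11100111000001 = 14785

14785


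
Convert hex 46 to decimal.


46 hex = 70 decimal

70


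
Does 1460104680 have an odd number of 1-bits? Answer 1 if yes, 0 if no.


0b1010111000001110110110111101000 has 17 ones => parity 1

1


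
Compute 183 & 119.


0b10110111 & 0b1110111 = 0b110111 = 55

55


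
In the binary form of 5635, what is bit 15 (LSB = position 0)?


0b1011000000011, position 15 = 0

0


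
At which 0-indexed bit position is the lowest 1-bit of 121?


0b1111001. Lowest set bit at position 0

0


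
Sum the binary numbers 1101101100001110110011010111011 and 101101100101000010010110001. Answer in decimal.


1101101100001110110011010111011 + 101101100101000010010110001 = 1110011001110011110101101101100 = 1933175660

1933175660


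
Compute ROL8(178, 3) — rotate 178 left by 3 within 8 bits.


Rotate 0b10110010 left by 3 (8-bit) = 0b10010101 = 149

149


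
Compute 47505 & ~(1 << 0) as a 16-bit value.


47505 & ~(1 << 0) = 47504

47504


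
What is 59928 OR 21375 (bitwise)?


0b1110101000011000 | 0b101001101111111 = 0b1111101101111111 = 64383

64383


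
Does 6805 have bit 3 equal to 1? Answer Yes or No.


0b1101010010101, bit 3 = 0. No

No


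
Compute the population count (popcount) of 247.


0b11110111 has 7 set bits

7


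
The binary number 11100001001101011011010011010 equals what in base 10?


11100001001101011011010011010 in decimal = 472299162

472299162


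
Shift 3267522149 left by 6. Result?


0b11000010110000100110111001100101 << 6 = 0b11000010110000100110111001100101000000 = 209121417536

209121417536


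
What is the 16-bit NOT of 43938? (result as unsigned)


~0b1010101110100010 = 0b101010001011101 = 21597 (16-bit unsigned)

21597


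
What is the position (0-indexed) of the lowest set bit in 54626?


0b1101010101100010. Lowest set bit at position 1

1


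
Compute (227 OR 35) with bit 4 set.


Step 1: 227 | 35 = 227
Step 2: 227 | (1 << 4) = 227 | 16 = 243

243


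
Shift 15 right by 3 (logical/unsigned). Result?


0b1111 >> 3 = 0b1 = 1

1


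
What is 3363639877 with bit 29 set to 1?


3363639877 | (1 << 29) = 3363639877 | 536870912 = 3900510789

3900510789


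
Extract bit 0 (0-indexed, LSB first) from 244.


0b11110100, position 0 = 0

0


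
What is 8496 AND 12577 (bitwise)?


0b10000100110000 & 0b11000100100001 = 0b10000100100000 = 8480

8480


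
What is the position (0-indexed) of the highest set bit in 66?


0b1000010. Highest set bit at position 6

6


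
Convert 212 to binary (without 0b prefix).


212 = 11010100 in binary

11010100


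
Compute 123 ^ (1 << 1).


123 ^ (1 << 1) = 123 ^ 2 = 121

121


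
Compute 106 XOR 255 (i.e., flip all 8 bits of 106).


106 ^ 255 = 149

149


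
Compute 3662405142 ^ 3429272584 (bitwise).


0b11011010010010111101111000010110 ^ 0b11001100011001101000110000001000 = 0b10110001011010101001000011110 = 372068894

372068894


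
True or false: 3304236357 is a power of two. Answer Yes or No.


0b11000100111100101010010101000101. Multiple bits set => No

No


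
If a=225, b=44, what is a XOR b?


225 ^ 44 = 205

205


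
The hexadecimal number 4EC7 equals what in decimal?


4EC7 hex = 20167 decimal

20167


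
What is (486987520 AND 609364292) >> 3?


Step 1: 486987520 & 609364292 = 67240192
Step 2: 67240192 >> 3 = 8405024

8405024


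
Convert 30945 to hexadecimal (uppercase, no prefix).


30945 = 78E1 hex

78E1


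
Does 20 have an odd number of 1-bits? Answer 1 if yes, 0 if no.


0b10100 has 2 ones => parity 0

0


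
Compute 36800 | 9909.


0b1000111111000000 | 0b10011010110101 = 0b1010111111110101 = 45045

45045


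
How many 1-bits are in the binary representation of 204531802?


0b1100001100001110100001011010 has 12 set bits

12


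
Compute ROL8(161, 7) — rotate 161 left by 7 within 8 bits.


Rotate 0b10100001 left by 7 (8-bit) = 0b11010000 = 208

208


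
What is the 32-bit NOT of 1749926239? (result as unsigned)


~0b1101000010011011100000101011111 = 0b10010111101100100011111010100000 = 2545041056 (32-bit unsigned)

2545041056


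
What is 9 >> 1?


0b1001 >> 1 = 0b100 = 4

4


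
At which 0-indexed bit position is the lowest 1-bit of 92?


0b1011100. Lowest set bit at position 2

2


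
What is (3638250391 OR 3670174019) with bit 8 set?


Step 1: 3638250391 | 3670174019 = 3671813079
Step 2: 3671813079 | (1 << 8) = 3671813079 | 256 = 3671813079

3671813079


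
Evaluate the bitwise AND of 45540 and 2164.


0b1011000111100100 & 0b100001110100 = 0b1100100 = 100

100


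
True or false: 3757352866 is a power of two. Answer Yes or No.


0b11011111111101001010011110100010. Multiple bits set => No

No


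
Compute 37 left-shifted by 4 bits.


0b100101 << 4 = 0b1001010000 = 592

592


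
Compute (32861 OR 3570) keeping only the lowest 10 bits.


Step 1: 32861 | 3570 = 36351
Step 2: 36351 & 1023 = 511

511


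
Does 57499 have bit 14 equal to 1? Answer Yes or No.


0b1110000010011011, bit 14 = 1. Yes

Yes


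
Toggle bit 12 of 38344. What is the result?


38344 ^ (1 << 12) = 38344 ^ 4096 = 34248

34248


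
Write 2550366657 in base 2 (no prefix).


2550366657 = 10011000000000111000000111000001 in binary

10011000000000111000000111000001


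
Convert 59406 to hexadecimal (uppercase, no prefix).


59406 = E80E hex

E80E


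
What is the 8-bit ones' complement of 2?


2 ^ 255 = 253

253


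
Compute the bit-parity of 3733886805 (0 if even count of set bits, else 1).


0b11011110100011101001011101010101 has 19 ones => parity 1

1


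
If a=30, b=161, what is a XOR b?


30 ^ 161 = 191

191


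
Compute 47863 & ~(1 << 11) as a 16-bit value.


47863 & ~(1 << 11) = 45815

45815


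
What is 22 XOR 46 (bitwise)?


0b10110 ^ 0b101110 = 0b111000 = 56

56


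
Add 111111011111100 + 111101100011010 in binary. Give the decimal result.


111111011111100 + 111101100011010 = 1111101000010110 = 64022

64022


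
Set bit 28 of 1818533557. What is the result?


1818533557 | (1 << 28) = 1818533557 | 268435456 = 2086969013

2086969013


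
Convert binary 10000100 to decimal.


10000100 in decimal = 132

132


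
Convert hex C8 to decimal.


C8 hex = 200 decimal

200


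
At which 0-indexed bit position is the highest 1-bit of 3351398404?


0b11000111110000100100100000000100. Highest set bit at position 31

31


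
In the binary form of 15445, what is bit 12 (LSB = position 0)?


0b11110001010101, position 12 = 1

1


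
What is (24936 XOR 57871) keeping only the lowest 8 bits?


Step 1: 24936 ^ 57871 = 33639
Step 2: 33639 & 255 = 103

103


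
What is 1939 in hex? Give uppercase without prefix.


1939 = 793 hex

793


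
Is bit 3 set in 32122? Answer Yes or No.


0b111110101111010, bit 3 = 1. Yes

Yes


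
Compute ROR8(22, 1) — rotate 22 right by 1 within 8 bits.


Rotate 0b10110 right by 1 (8-bit) = 0b1011 = 11

11


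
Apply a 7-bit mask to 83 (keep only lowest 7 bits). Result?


83 & 127 = 83

83


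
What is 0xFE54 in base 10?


FE54 hex = 65108 decimal

65108


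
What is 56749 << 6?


0b1101110110101101 << 6 = 0b1101110110101101000000 = 3631936

3631936


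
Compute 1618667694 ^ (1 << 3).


1618667694 ^ (1 << 3) = 1618667694 ^ 8 = 1618667686

1618667686


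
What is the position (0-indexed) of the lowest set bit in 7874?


0b1111011000010. Lowest set bit at position 1

1


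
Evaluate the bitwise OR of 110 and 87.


0b1101110 | 0b1010111 = 0b1111111 = 127

127


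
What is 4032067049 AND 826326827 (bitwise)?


0b11110000010101000111010111101001 & 0b110001010000001011111100101011 = 0b110000010000000011010100101001 = 809514281

809514281


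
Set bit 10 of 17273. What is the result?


17273 | (1 << 10) = 17273 | 1024 = 18297

18297


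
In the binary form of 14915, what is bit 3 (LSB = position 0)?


0b11101001000011, position 3 = 0

0


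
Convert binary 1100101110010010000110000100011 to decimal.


1100101110010010000110000100011 in decimal = 1707674659

1707674659


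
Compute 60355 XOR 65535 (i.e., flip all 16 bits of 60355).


60355 ^ 65535 = 5180

5180


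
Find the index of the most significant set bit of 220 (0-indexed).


0b11011100. Highest set bit at position 7

7


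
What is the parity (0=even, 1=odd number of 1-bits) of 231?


0b11100111 has 6 ones => parity 0

0


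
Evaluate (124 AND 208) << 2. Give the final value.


Step 1: 124 & 208 = 80
Step 2: 80 << 2 = 320

320


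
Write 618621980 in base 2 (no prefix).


618621980 = 100100110111110110110000011100 in binary

100100110111110110110000011100


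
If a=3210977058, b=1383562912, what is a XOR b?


3210977058 ^ 1383562912 = 3977568642

3977568642


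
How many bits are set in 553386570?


0b100000111111000000001001001010 has 11 set bits

11


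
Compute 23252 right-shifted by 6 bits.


0b101101011010100 >> 6 = 0b101101011 = 363

363


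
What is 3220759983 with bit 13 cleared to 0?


3220759983 & ~(1 << 13) = 3220751791

3220751791


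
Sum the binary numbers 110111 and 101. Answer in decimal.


110111 + 101 = 111100 = 60

60


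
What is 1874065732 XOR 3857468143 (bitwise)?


0b1101111101100111111100101000100 ^ 0b11100101111011000100101011101111 = 0b10001010010111111011001110101011 = 2321527723

2321527723


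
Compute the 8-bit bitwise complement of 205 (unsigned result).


~0b11001101 = 0b110010 = 50 (8-bit unsigned)

50


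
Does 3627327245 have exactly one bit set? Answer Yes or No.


0b11011000001101001001111100001101. Multiple bits set => No

No


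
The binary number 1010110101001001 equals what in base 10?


1010110101001001 in decimal = 44361

44361


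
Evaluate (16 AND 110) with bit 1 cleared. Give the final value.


Step 1: 16 & 110 = 0
Step 2: 0 & ~(1 << 1) = 0

0


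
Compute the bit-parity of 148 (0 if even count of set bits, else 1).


0b10010100 has 3 ones => parity 1

1


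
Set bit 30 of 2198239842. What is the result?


2198239842 | (1 << 30) = 2198239842 | 1073741824 = 3271981666

3271981666


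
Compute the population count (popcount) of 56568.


0b1101110011111000 has 10 set bits

10


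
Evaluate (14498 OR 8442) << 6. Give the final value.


Step 1: 14498 | 8442 = 14586
Step 2: 14586 << 6 = 933504

933504


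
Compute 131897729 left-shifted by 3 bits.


0b111110111001001100110000001 << 3 = 0b111110111001001100110000001000 = 1055181832

1055181832


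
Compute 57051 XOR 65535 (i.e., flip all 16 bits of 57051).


57051 ^ 65535 = 8484

8484


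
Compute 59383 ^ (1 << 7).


59383 ^ (1 << 7) = 59383 ^ 128 = 59255

59255


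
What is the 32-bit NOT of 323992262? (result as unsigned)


~0b10011010011111011101011000110 = 0b11101100101100000100010100111001 = 3970975033 (32-bit unsigned)

3970975033


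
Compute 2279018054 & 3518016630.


0b10000111110101110000111001000110 & 0b11010001101100001010110001110110 = 0b10000001100100000000110001000110 = 2173701190

2173701190


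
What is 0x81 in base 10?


81 hex = 129 decimal

129


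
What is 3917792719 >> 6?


0b11101001100001001100010111001111 >> 6 = 0b11101001100001001100010111 = 61215511

61215511


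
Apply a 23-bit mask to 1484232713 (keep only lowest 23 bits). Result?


1484232713 & 8388607 = 7837705

7837705


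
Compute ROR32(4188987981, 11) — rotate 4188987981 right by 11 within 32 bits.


Rotate 0b11111001101011101110001001001101 right by 11 (32-bit) = 0b1001001101111110011010111011100 = 1237267932

1237267932


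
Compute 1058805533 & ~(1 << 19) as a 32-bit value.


1058805533 & ~(1 << 19) = 1058281245

1058281245


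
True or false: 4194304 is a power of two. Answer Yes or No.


0b10000000000000000000000. Only one bit set => Yes

Yes


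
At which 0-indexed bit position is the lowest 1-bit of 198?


0b11000110. Lowest set bit at position 1

1


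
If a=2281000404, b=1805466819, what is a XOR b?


2281000404 ^ 1805466819 = 3966267671

3966267671


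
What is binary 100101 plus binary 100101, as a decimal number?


100101 + 100101 = 1001010 = 74

74


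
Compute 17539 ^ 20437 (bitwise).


0b100010010000011 ^ 0b100111111010101 = 0b101101010110 = 2902

2902


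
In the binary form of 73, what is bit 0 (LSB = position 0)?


0b1001001, position 0 = 1

1


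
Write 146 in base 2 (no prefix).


146 = 10010010 in binary

10010010


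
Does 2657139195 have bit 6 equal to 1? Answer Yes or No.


0b10011110011000001011100111111011, bit 6 = 1. Yes

Yes


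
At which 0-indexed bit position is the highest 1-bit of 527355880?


0b11111011011101100111111101000. Highest set bit at position 28

28


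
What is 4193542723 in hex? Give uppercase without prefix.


4193542723 = F9F46243 hex

F9F46243


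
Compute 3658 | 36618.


0b111001001010 | 0b1000111100001010 = 0b1000111101001010 = 36682

36682


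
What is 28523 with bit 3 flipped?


28523 ^ (1 << 3) = 28523 ^ 8 = 28515

28515


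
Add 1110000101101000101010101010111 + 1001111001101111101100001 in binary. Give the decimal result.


1110000101101000101010101010111 + 1001111001101111101100001 = 1110001111100010011010010111000 = 1911633080

1911633080


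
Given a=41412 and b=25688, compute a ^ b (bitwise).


41412 ^ 25688 = 50588

50588


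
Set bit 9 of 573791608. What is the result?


573791608 | (1 << 9) = 573791608 | 512 = 573792120

573792120


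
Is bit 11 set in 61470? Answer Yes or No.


0b1111000000011110, bit 11 = 0. No

No


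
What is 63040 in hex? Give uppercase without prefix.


63040 = F640 hex

F640


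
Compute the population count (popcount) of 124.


0b1111100 has 5 set bits

5


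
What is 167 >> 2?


0b10100111 >> 2 = 0b101001 = 41

41


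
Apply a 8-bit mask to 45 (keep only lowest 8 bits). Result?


45 & 255 = 45

45


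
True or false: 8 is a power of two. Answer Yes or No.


0b1000. Only one bit set => Yes

Yes


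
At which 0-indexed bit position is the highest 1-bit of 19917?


0b100110111001101. Highest set bit at position 14

14


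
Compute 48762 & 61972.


0b1011111001111010 & 0b1111001000010100 = 0b1011001000010000 = 45584

45584


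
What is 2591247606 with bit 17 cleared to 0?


2591247606 & ~(1 << 17) = 2591116534

2591116534


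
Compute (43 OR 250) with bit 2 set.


Step 1: 43 | 250 = 251
Step 2: 251 | (1 << 2) = 251 | 4 = 255

255


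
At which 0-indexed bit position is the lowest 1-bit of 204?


0b11001100. Lowest set bit at position 2

2


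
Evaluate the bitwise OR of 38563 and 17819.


0b1001011010100011 | 0b100010110011011 = 0b1101011110111011 = 55227

55227


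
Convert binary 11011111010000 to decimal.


11011111010000 in decimal = 14288

14288


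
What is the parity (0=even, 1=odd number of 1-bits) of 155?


0b10011011 has 5 ones => parity 1

1


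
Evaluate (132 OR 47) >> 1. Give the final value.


Step 1: 132 | 47 = 175
Step 2: 175 >> 1 = 87

87


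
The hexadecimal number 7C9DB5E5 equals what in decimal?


7C9DB5E5 hex = 2090710501 decimal

2090710501


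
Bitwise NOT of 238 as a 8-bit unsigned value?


~0b11101110 = 0b10001 = 17 (8-bit unsigned)

17


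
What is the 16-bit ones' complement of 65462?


65462 ^ 65535 = 73

73


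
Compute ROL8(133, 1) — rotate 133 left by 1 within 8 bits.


Rotate 0b10000101 left by 1 (8-bit) = 0b1011 = 11

11


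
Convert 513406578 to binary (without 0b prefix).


513406578 = 11110100110011111011001110010 in binary

11110100110011111011001110010


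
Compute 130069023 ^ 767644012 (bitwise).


0b111110000001011001000011111 ^ 0b101101110000010101000101101100 = 0b101010000000011110001101110011 = 704766835

704766835


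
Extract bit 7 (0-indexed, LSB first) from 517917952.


0b11110110111101100110100000000, position 7 = 0

0


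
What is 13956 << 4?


0b11011010000100 << 4 = 0b110110100001000000 = 223296

223296


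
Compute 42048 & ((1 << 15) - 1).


42048 & 32767 = 9280

9280


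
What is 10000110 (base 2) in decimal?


10000110 in decimal = 134

134


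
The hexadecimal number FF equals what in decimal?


FF hex = 255 decimal

255


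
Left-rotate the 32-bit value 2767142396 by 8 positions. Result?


Rotate 0b10100100111011110011110111111100 left by 8 (32-bit) = 0b11101111001111011111110010100100 = 4013816996

4013816996


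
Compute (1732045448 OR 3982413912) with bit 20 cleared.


Step 1: 1732045448 | 3982413912 = 4018076376
Step 2: 4018076376 & ~(1 << 20) = 4017027800

4017027800


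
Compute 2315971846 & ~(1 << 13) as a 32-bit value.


2315971846 & ~(1 << 13) = 2315963654

2315963654


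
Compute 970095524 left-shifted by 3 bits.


0b111001110100100111101110100100 << 3 = 0b111001110100100111101110100100000 = 7760764192

7760764192


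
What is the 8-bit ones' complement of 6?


6 ^ 255 = 249

249


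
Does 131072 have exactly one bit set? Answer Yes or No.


0b100000000000000000. Only one bit set => Yes

Yes


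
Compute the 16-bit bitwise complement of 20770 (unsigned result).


~0b101000100100010 = 0b1010111011011101 = 44765 (16-bit unsigned)

44765


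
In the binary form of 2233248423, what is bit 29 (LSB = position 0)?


0b10000101000111001010101010100111, position 29 = 0

0


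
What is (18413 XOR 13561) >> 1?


Step 1: 18413 ^ 13561 = 29460
Step 2: 29460 >> 1 = 14730

14730


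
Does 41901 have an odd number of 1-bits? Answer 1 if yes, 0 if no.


0b1010001110101101 has 9 ones => parity 1

1


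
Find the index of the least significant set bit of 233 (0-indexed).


0b11101001. Lowest set bit at position 0

0


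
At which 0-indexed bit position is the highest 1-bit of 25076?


0b110000111110100. Highest set bit at position 14

14


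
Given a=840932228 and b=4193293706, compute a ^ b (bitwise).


840932228 ^ 4193293706 = 3421441550

3421441550


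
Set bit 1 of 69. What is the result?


69 | (1 << 1) = 69 | 2 = 71

71


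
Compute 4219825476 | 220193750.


0b11111011100001010110110101000100 | 0b1101000111111110001111010110 = 0b11111111100111111110111111010110 = 4288671702

4288671702


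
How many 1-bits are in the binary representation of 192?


0b11000000 has 2 set bits

2


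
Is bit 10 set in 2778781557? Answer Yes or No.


0b10100101101000001101011101110101, bit 10 = 1. Yes

Yes


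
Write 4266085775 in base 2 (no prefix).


4266085775 = 11111110010001110100110110001111 in binary

11111110010001110100110110001111


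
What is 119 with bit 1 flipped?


119 ^ (1 << 1) = 119 ^ 2 = 117

117


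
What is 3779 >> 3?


0b111011000011 >> 3 = 0b111011000 = 472

472


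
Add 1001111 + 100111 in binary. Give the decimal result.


1001111 + 100111 = 1110110 = 118

118


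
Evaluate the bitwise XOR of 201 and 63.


0b11001001 ^ 0b111111 = 0b11110110 = 246

246


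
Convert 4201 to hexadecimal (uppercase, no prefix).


4201 = 1069 hex

1069


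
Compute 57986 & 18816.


0b1110001010000010 & 0b100100110000000 = 0b100000010000000 = 16512

16512


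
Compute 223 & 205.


0b11011111 & 0b11001101 = 0b11001101 = 205

205


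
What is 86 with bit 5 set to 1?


86 | (1 << 5) = 86 | 32 = 118

118


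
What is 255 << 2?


0b11111111 << 2 = 0b1111111100 = 1020

1020


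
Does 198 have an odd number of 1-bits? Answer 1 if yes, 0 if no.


0b11000110 has 4 ones => parity 0

0


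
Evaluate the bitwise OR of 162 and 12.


0b10100010 | 0b1100 = 0b10101110 = 174

174


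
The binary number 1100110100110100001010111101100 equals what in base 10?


1100110100110100001010111101100 in decimal = 1721374188

1721374188


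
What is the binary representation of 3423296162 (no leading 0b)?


3423296162 = 11001100000010110101101010100010 in binary

11001100000010110101101010100010


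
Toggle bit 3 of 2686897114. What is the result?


2686897114 ^ (1 << 3) = 2686897114 ^ 8 = 2686897106

2686897106


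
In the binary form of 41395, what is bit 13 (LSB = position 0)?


0b1010000110110011, position 13 = 1

1


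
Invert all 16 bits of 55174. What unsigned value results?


55174 ^ 65535 = 10361

10361


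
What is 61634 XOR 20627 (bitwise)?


0b1111000011000010 ^ 0b101000010010011 = 0b1010000001010001 = 41041

41041


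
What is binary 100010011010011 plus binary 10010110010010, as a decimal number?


100010011010011 + 10010110010010 = 110101001100101 = 27237

27237


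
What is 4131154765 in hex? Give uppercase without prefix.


4131154765 = F63C6B4D hex

F63C6B4D


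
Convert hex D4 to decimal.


D4 hex = 212 decimal

212


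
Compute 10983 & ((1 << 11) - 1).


10983 & 2047 = 743

743


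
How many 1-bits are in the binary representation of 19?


0b10011 has 3 set bits

3


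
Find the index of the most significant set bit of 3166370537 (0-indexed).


0b10111100101110101111101011101001. Highest set bit at position 31

31


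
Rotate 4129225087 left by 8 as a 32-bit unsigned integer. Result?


Rotate 0b11110110000111101111100101111111 left by 8 (32-bit) = 0b11110111110010111111111110110 = 519667702

519667702


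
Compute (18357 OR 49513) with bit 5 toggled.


Step 1: 18357 | 49513 = 51197
Step 2: 51197 ^ (1 << 5) = 51197 ^ 32 = 51165

51165


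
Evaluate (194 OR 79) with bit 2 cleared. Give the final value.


Step 1: 194 | 79 = 207
Step 2: 207 & ~(1 << 2) = 203

203


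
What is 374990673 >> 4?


0b10110010110011110011101010001 >> 4 = 0b1011001011001111001110101 = 23436917

23436917


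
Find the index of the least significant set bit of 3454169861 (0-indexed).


0b11001101111000100111001100000101. Lowest set bit at position 0

0
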